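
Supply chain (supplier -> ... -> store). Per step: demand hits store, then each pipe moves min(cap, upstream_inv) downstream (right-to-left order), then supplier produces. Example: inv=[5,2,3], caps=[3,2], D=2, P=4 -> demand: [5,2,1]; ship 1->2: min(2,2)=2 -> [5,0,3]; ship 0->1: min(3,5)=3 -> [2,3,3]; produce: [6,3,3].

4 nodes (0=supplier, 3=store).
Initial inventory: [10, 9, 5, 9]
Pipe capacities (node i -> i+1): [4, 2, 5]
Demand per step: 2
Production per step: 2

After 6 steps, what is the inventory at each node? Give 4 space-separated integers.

Step 1: demand=2,sold=2 ship[2->3]=5 ship[1->2]=2 ship[0->1]=4 prod=2 -> inv=[8 11 2 12]
Step 2: demand=2,sold=2 ship[2->3]=2 ship[1->2]=2 ship[0->1]=4 prod=2 -> inv=[6 13 2 12]
Step 3: demand=2,sold=2 ship[2->3]=2 ship[1->2]=2 ship[0->1]=4 prod=2 -> inv=[4 15 2 12]
Step 4: demand=2,sold=2 ship[2->3]=2 ship[1->2]=2 ship[0->1]=4 prod=2 -> inv=[2 17 2 12]
Step 5: demand=2,sold=2 ship[2->3]=2 ship[1->2]=2 ship[0->1]=2 prod=2 -> inv=[2 17 2 12]
Step 6: demand=2,sold=2 ship[2->3]=2 ship[1->2]=2 ship[0->1]=2 prod=2 -> inv=[2 17 2 12]

2 17 2 12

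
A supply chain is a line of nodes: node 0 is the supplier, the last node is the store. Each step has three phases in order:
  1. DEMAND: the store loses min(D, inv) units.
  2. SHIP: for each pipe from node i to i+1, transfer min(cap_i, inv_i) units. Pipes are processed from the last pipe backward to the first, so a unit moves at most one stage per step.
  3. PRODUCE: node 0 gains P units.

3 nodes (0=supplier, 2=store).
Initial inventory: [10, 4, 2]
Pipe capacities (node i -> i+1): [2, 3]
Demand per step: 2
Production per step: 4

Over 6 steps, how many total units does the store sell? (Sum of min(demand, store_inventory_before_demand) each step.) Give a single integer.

Step 1: sold=2 (running total=2) -> [12 3 3]
Step 2: sold=2 (running total=4) -> [14 2 4]
Step 3: sold=2 (running total=6) -> [16 2 4]
Step 4: sold=2 (running total=8) -> [18 2 4]
Step 5: sold=2 (running total=10) -> [20 2 4]
Step 6: sold=2 (running total=12) -> [22 2 4]

Answer: 12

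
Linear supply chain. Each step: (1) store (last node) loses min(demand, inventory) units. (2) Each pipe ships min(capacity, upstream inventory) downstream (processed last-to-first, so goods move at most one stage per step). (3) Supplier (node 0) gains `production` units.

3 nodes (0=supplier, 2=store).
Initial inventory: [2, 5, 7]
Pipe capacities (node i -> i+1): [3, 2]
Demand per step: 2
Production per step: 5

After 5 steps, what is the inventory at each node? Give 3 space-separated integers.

Step 1: demand=2,sold=2 ship[1->2]=2 ship[0->1]=2 prod=5 -> inv=[5 5 7]
Step 2: demand=2,sold=2 ship[1->2]=2 ship[0->1]=3 prod=5 -> inv=[7 6 7]
Step 3: demand=2,sold=2 ship[1->2]=2 ship[0->1]=3 prod=5 -> inv=[9 7 7]
Step 4: demand=2,sold=2 ship[1->2]=2 ship[0->1]=3 prod=5 -> inv=[11 8 7]
Step 5: demand=2,sold=2 ship[1->2]=2 ship[0->1]=3 prod=5 -> inv=[13 9 7]

13 9 7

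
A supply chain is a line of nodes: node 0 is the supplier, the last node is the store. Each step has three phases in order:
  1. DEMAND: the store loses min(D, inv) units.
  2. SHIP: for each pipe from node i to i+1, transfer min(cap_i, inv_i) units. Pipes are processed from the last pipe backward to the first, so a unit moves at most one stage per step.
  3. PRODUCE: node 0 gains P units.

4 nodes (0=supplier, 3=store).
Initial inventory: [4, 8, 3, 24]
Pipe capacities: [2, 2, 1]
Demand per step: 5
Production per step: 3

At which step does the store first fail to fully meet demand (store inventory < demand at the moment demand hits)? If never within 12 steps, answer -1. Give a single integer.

Step 1: demand=5,sold=5 ship[2->3]=1 ship[1->2]=2 ship[0->1]=2 prod=3 -> [5 8 4 20]
Step 2: demand=5,sold=5 ship[2->3]=1 ship[1->2]=2 ship[0->1]=2 prod=3 -> [6 8 5 16]
Step 3: demand=5,sold=5 ship[2->3]=1 ship[1->2]=2 ship[0->1]=2 prod=3 -> [7 8 6 12]
Step 4: demand=5,sold=5 ship[2->3]=1 ship[1->2]=2 ship[0->1]=2 prod=3 -> [8 8 7 8]
Step 5: demand=5,sold=5 ship[2->3]=1 ship[1->2]=2 ship[0->1]=2 prod=3 -> [9 8 8 4]
Step 6: demand=5,sold=4 ship[2->3]=1 ship[1->2]=2 ship[0->1]=2 prod=3 -> [10 8 9 1]
Step 7: demand=5,sold=1 ship[2->3]=1 ship[1->2]=2 ship[0->1]=2 prod=3 -> [11 8 10 1]
Step 8: demand=5,sold=1 ship[2->3]=1 ship[1->2]=2 ship[0->1]=2 prod=3 -> [12 8 11 1]
Step 9: demand=5,sold=1 ship[2->3]=1 ship[1->2]=2 ship[0->1]=2 prod=3 -> [13 8 12 1]
Step 10: demand=5,sold=1 ship[2->3]=1 ship[1->2]=2 ship[0->1]=2 prod=3 -> [14 8 13 1]
Step 11: demand=5,sold=1 ship[2->3]=1 ship[1->2]=2 ship[0->1]=2 prod=3 -> [15 8 14 1]
Step 12: demand=5,sold=1 ship[2->3]=1 ship[1->2]=2 ship[0->1]=2 prod=3 -> [16 8 15 1]
First stockout at step 6

6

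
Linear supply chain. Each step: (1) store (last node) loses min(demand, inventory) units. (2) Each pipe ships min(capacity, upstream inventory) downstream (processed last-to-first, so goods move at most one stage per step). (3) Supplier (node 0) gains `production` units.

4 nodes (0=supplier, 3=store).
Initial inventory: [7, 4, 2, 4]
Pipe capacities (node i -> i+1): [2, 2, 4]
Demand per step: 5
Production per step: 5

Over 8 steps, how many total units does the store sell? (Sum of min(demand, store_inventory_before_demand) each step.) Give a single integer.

Answer: 18

Derivation:
Step 1: sold=4 (running total=4) -> [10 4 2 2]
Step 2: sold=2 (running total=6) -> [13 4 2 2]
Step 3: sold=2 (running total=8) -> [16 4 2 2]
Step 4: sold=2 (running total=10) -> [19 4 2 2]
Step 5: sold=2 (running total=12) -> [22 4 2 2]
Step 6: sold=2 (running total=14) -> [25 4 2 2]
Step 7: sold=2 (running total=16) -> [28 4 2 2]
Step 8: sold=2 (running total=18) -> [31 4 2 2]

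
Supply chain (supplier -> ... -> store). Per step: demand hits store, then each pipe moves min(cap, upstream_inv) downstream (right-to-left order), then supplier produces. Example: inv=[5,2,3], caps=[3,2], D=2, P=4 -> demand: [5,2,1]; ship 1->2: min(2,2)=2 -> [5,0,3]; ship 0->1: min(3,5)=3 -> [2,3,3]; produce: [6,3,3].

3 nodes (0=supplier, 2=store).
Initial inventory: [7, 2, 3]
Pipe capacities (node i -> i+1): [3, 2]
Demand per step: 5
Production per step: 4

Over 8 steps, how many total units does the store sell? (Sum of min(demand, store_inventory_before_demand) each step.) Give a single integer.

Step 1: sold=3 (running total=3) -> [8 3 2]
Step 2: sold=2 (running total=5) -> [9 4 2]
Step 3: sold=2 (running total=7) -> [10 5 2]
Step 4: sold=2 (running total=9) -> [11 6 2]
Step 5: sold=2 (running total=11) -> [12 7 2]
Step 6: sold=2 (running total=13) -> [13 8 2]
Step 7: sold=2 (running total=15) -> [14 9 2]
Step 8: sold=2 (running total=17) -> [15 10 2]

Answer: 17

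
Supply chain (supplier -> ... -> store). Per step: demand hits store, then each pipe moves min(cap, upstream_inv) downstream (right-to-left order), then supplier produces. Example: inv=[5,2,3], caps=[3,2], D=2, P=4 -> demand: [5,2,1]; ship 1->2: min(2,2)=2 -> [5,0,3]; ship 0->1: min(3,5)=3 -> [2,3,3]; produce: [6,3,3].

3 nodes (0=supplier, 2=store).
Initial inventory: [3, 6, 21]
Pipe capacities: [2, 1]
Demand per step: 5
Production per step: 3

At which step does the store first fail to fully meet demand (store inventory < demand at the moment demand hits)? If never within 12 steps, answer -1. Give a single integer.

Step 1: demand=5,sold=5 ship[1->2]=1 ship[0->1]=2 prod=3 -> [4 7 17]
Step 2: demand=5,sold=5 ship[1->2]=1 ship[0->1]=2 prod=3 -> [5 8 13]
Step 3: demand=5,sold=5 ship[1->2]=1 ship[0->1]=2 prod=3 -> [6 9 9]
Step 4: demand=5,sold=5 ship[1->2]=1 ship[0->1]=2 prod=3 -> [7 10 5]
Step 5: demand=5,sold=5 ship[1->2]=1 ship[0->1]=2 prod=3 -> [8 11 1]
Step 6: demand=5,sold=1 ship[1->2]=1 ship[0->1]=2 prod=3 -> [9 12 1]
Step 7: demand=5,sold=1 ship[1->2]=1 ship[0->1]=2 prod=3 -> [10 13 1]
Step 8: demand=5,sold=1 ship[1->2]=1 ship[0->1]=2 prod=3 -> [11 14 1]
Step 9: demand=5,sold=1 ship[1->2]=1 ship[0->1]=2 prod=3 -> [12 15 1]
Step 10: demand=5,sold=1 ship[1->2]=1 ship[0->1]=2 prod=3 -> [13 16 1]
Step 11: demand=5,sold=1 ship[1->2]=1 ship[0->1]=2 prod=3 -> [14 17 1]
Step 12: demand=5,sold=1 ship[1->2]=1 ship[0->1]=2 prod=3 -> [15 18 1]
First stockout at step 6

6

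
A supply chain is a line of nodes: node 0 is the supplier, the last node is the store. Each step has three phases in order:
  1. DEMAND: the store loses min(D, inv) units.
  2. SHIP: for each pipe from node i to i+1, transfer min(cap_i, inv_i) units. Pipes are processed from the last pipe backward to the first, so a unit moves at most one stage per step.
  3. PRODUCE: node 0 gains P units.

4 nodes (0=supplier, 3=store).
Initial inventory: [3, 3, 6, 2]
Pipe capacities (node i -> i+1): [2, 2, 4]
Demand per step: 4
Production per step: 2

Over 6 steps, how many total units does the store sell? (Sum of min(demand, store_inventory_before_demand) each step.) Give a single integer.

Step 1: sold=2 (running total=2) -> [3 3 4 4]
Step 2: sold=4 (running total=6) -> [3 3 2 4]
Step 3: sold=4 (running total=10) -> [3 3 2 2]
Step 4: sold=2 (running total=12) -> [3 3 2 2]
Step 5: sold=2 (running total=14) -> [3 3 2 2]
Step 6: sold=2 (running total=16) -> [3 3 2 2]

Answer: 16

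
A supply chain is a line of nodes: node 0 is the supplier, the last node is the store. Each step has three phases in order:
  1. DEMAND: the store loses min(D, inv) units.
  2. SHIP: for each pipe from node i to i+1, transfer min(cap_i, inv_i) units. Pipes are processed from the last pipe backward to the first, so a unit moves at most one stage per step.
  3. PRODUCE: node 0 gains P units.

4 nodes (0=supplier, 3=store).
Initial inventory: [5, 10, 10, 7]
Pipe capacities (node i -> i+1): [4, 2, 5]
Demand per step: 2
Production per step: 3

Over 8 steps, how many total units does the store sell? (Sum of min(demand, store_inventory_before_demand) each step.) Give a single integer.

Answer: 16

Derivation:
Step 1: sold=2 (running total=2) -> [4 12 7 10]
Step 2: sold=2 (running total=4) -> [3 14 4 13]
Step 3: sold=2 (running total=6) -> [3 15 2 15]
Step 4: sold=2 (running total=8) -> [3 16 2 15]
Step 5: sold=2 (running total=10) -> [3 17 2 15]
Step 6: sold=2 (running total=12) -> [3 18 2 15]
Step 7: sold=2 (running total=14) -> [3 19 2 15]
Step 8: sold=2 (running total=16) -> [3 20 2 15]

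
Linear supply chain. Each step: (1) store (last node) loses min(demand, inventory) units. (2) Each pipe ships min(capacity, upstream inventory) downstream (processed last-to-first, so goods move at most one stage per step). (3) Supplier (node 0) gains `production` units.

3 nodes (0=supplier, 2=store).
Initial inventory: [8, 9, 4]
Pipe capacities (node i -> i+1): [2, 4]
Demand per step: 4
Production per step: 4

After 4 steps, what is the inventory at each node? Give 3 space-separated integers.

Step 1: demand=4,sold=4 ship[1->2]=4 ship[0->1]=2 prod=4 -> inv=[10 7 4]
Step 2: demand=4,sold=4 ship[1->2]=4 ship[0->1]=2 prod=4 -> inv=[12 5 4]
Step 3: demand=4,sold=4 ship[1->2]=4 ship[0->1]=2 prod=4 -> inv=[14 3 4]
Step 4: demand=4,sold=4 ship[1->2]=3 ship[0->1]=2 prod=4 -> inv=[16 2 3]

16 2 3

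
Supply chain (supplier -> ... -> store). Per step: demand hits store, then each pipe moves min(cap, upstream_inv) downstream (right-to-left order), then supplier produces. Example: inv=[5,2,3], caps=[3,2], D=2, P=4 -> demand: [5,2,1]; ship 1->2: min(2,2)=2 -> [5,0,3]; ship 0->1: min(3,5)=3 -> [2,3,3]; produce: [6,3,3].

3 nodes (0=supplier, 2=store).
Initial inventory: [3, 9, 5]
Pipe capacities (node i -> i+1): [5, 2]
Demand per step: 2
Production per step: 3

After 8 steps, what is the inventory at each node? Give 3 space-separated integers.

Step 1: demand=2,sold=2 ship[1->2]=2 ship[0->1]=3 prod=3 -> inv=[3 10 5]
Step 2: demand=2,sold=2 ship[1->2]=2 ship[0->1]=3 prod=3 -> inv=[3 11 5]
Step 3: demand=2,sold=2 ship[1->2]=2 ship[0->1]=3 prod=3 -> inv=[3 12 5]
Step 4: demand=2,sold=2 ship[1->2]=2 ship[0->1]=3 prod=3 -> inv=[3 13 5]
Step 5: demand=2,sold=2 ship[1->2]=2 ship[0->1]=3 prod=3 -> inv=[3 14 5]
Step 6: demand=2,sold=2 ship[1->2]=2 ship[0->1]=3 prod=3 -> inv=[3 15 5]
Step 7: demand=2,sold=2 ship[1->2]=2 ship[0->1]=3 prod=3 -> inv=[3 16 5]
Step 8: demand=2,sold=2 ship[1->2]=2 ship[0->1]=3 prod=3 -> inv=[3 17 5]

3 17 5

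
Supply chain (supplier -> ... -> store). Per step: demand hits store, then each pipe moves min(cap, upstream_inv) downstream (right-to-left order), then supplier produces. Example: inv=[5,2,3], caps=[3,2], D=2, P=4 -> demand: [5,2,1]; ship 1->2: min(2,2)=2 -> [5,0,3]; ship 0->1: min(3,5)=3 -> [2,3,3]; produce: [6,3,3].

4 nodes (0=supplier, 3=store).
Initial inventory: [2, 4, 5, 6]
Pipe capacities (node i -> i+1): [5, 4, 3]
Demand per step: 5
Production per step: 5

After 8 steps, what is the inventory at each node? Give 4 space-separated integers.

Step 1: demand=5,sold=5 ship[2->3]=3 ship[1->2]=4 ship[0->1]=2 prod=5 -> inv=[5 2 6 4]
Step 2: demand=5,sold=4 ship[2->3]=3 ship[1->2]=2 ship[0->1]=5 prod=5 -> inv=[5 5 5 3]
Step 3: demand=5,sold=3 ship[2->3]=3 ship[1->2]=4 ship[0->1]=5 prod=5 -> inv=[5 6 6 3]
Step 4: demand=5,sold=3 ship[2->3]=3 ship[1->2]=4 ship[0->1]=5 prod=5 -> inv=[5 7 7 3]
Step 5: demand=5,sold=3 ship[2->3]=3 ship[1->2]=4 ship[0->1]=5 prod=5 -> inv=[5 8 8 3]
Step 6: demand=5,sold=3 ship[2->3]=3 ship[1->2]=4 ship[0->1]=5 prod=5 -> inv=[5 9 9 3]
Step 7: demand=5,sold=3 ship[2->3]=3 ship[1->2]=4 ship[0->1]=5 prod=5 -> inv=[5 10 10 3]
Step 8: demand=5,sold=3 ship[2->3]=3 ship[1->2]=4 ship[0->1]=5 prod=5 -> inv=[5 11 11 3]

5 11 11 3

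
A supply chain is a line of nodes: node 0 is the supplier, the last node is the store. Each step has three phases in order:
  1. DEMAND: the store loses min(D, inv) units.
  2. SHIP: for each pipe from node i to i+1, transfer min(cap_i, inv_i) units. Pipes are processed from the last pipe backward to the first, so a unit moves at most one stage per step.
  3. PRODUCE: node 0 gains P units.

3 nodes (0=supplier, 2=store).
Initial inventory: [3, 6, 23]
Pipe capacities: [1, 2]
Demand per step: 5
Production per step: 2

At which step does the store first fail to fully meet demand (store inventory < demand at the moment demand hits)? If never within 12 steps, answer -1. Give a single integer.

Step 1: demand=5,sold=5 ship[1->2]=2 ship[0->1]=1 prod=2 -> [4 5 20]
Step 2: demand=5,sold=5 ship[1->2]=2 ship[0->1]=1 prod=2 -> [5 4 17]
Step 3: demand=5,sold=5 ship[1->2]=2 ship[0->1]=1 prod=2 -> [6 3 14]
Step 4: demand=5,sold=5 ship[1->2]=2 ship[0->1]=1 prod=2 -> [7 2 11]
Step 5: demand=5,sold=5 ship[1->2]=2 ship[0->1]=1 prod=2 -> [8 1 8]
Step 6: demand=5,sold=5 ship[1->2]=1 ship[0->1]=1 prod=2 -> [9 1 4]
Step 7: demand=5,sold=4 ship[1->2]=1 ship[0->1]=1 prod=2 -> [10 1 1]
Step 8: demand=5,sold=1 ship[1->2]=1 ship[0->1]=1 prod=2 -> [11 1 1]
Step 9: demand=5,sold=1 ship[1->2]=1 ship[0->1]=1 prod=2 -> [12 1 1]
Step 10: demand=5,sold=1 ship[1->2]=1 ship[0->1]=1 prod=2 -> [13 1 1]
Step 11: demand=5,sold=1 ship[1->2]=1 ship[0->1]=1 prod=2 -> [14 1 1]
Step 12: demand=5,sold=1 ship[1->2]=1 ship[0->1]=1 prod=2 -> [15 1 1]
First stockout at step 7

7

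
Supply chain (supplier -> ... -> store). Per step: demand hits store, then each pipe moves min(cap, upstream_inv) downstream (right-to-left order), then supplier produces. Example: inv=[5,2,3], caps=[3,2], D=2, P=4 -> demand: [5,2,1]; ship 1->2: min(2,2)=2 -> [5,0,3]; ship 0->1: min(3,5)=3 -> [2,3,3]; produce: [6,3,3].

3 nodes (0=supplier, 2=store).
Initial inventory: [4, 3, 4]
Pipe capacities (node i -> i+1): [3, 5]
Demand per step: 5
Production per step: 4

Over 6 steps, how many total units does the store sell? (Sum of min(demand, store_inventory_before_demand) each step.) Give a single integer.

Answer: 19

Derivation:
Step 1: sold=4 (running total=4) -> [5 3 3]
Step 2: sold=3 (running total=7) -> [6 3 3]
Step 3: sold=3 (running total=10) -> [7 3 3]
Step 4: sold=3 (running total=13) -> [8 3 3]
Step 5: sold=3 (running total=16) -> [9 3 3]
Step 6: sold=3 (running total=19) -> [10 3 3]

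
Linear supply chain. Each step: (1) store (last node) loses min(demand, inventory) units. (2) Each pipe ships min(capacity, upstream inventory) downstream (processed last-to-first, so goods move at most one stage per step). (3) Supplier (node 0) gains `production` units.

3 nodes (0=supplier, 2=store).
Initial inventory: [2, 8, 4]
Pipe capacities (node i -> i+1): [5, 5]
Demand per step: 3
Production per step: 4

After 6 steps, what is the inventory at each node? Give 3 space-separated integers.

Step 1: demand=3,sold=3 ship[1->2]=5 ship[0->1]=2 prod=4 -> inv=[4 5 6]
Step 2: demand=3,sold=3 ship[1->2]=5 ship[0->1]=4 prod=4 -> inv=[4 4 8]
Step 3: demand=3,sold=3 ship[1->2]=4 ship[0->1]=4 prod=4 -> inv=[4 4 9]
Step 4: demand=3,sold=3 ship[1->2]=4 ship[0->1]=4 prod=4 -> inv=[4 4 10]
Step 5: demand=3,sold=3 ship[1->2]=4 ship[0->1]=4 prod=4 -> inv=[4 4 11]
Step 6: demand=3,sold=3 ship[1->2]=4 ship[0->1]=4 prod=4 -> inv=[4 4 12]

4 4 12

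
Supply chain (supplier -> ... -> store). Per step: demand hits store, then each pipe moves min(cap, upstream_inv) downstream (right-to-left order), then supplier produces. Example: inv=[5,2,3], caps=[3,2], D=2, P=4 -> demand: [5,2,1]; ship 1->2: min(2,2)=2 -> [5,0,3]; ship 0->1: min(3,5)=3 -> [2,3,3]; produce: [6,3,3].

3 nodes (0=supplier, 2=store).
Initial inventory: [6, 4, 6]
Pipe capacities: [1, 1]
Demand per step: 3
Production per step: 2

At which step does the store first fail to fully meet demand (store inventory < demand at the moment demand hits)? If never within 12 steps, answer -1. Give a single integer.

Step 1: demand=3,sold=3 ship[1->2]=1 ship[0->1]=1 prod=2 -> [7 4 4]
Step 2: demand=3,sold=3 ship[1->2]=1 ship[0->1]=1 prod=2 -> [8 4 2]
Step 3: demand=3,sold=2 ship[1->2]=1 ship[0->1]=1 prod=2 -> [9 4 1]
Step 4: demand=3,sold=1 ship[1->2]=1 ship[0->1]=1 prod=2 -> [10 4 1]
Step 5: demand=3,sold=1 ship[1->2]=1 ship[0->1]=1 prod=2 -> [11 4 1]
Step 6: demand=3,sold=1 ship[1->2]=1 ship[0->1]=1 prod=2 -> [12 4 1]
Step 7: demand=3,sold=1 ship[1->2]=1 ship[0->1]=1 prod=2 -> [13 4 1]
Step 8: demand=3,sold=1 ship[1->2]=1 ship[0->1]=1 prod=2 -> [14 4 1]
Step 9: demand=3,sold=1 ship[1->2]=1 ship[0->1]=1 prod=2 -> [15 4 1]
Step 10: demand=3,sold=1 ship[1->2]=1 ship[0->1]=1 prod=2 -> [16 4 1]
Step 11: demand=3,sold=1 ship[1->2]=1 ship[0->1]=1 prod=2 -> [17 4 1]
Step 12: demand=3,sold=1 ship[1->2]=1 ship[0->1]=1 prod=2 -> [18 4 1]
First stockout at step 3

3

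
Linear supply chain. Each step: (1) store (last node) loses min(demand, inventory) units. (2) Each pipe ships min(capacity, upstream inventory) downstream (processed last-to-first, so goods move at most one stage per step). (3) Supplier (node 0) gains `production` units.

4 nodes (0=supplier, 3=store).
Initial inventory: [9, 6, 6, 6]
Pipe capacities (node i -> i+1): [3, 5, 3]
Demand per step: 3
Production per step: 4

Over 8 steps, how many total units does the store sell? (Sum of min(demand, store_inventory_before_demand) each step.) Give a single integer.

Answer: 24

Derivation:
Step 1: sold=3 (running total=3) -> [10 4 8 6]
Step 2: sold=3 (running total=6) -> [11 3 9 6]
Step 3: sold=3 (running total=9) -> [12 3 9 6]
Step 4: sold=3 (running total=12) -> [13 3 9 6]
Step 5: sold=3 (running total=15) -> [14 3 9 6]
Step 6: sold=3 (running total=18) -> [15 3 9 6]
Step 7: sold=3 (running total=21) -> [16 3 9 6]
Step 8: sold=3 (running total=24) -> [17 3 9 6]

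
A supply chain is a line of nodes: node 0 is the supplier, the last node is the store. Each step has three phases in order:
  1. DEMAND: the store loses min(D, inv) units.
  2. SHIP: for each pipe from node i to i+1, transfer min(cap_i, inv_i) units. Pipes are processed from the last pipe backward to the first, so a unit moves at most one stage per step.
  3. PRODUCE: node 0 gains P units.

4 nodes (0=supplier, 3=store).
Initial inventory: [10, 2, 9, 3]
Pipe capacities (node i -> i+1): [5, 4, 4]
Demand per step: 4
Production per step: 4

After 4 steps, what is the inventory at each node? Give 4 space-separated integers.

Step 1: demand=4,sold=3 ship[2->3]=4 ship[1->2]=2 ship[0->1]=5 prod=4 -> inv=[9 5 7 4]
Step 2: demand=4,sold=4 ship[2->3]=4 ship[1->2]=4 ship[0->1]=5 prod=4 -> inv=[8 6 7 4]
Step 3: demand=4,sold=4 ship[2->3]=4 ship[1->2]=4 ship[0->1]=5 prod=4 -> inv=[7 7 7 4]
Step 4: demand=4,sold=4 ship[2->3]=4 ship[1->2]=4 ship[0->1]=5 prod=4 -> inv=[6 8 7 4]

6 8 7 4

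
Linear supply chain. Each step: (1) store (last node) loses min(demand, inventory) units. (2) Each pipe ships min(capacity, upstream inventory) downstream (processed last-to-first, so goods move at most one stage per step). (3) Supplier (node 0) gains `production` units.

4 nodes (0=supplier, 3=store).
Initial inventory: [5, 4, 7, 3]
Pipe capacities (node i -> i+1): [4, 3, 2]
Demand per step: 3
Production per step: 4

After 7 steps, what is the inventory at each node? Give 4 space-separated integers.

Step 1: demand=3,sold=3 ship[2->3]=2 ship[1->2]=3 ship[0->1]=4 prod=4 -> inv=[5 5 8 2]
Step 2: demand=3,sold=2 ship[2->3]=2 ship[1->2]=3 ship[0->1]=4 prod=4 -> inv=[5 6 9 2]
Step 3: demand=3,sold=2 ship[2->3]=2 ship[1->2]=3 ship[0->1]=4 prod=4 -> inv=[5 7 10 2]
Step 4: demand=3,sold=2 ship[2->3]=2 ship[1->2]=3 ship[0->1]=4 prod=4 -> inv=[5 8 11 2]
Step 5: demand=3,sold=2 ship[2->3]=2 ship[1->2]=3 ship[0->1]=4 prod=4 -> inv=[5 9 12 2]
Step 6: demand=3,sold=2 ship[2->3]=2 ship[1->2]=3 ship[0->1]=4 prod=4 -> inv=[5 10 13 2]
Step 7: demand=3,sold=2 ship[2->3]=2 ship[1->2]=3 ship[0->1]=4 prod=4 -> inv=[5 11 14 2]

5 11 14 2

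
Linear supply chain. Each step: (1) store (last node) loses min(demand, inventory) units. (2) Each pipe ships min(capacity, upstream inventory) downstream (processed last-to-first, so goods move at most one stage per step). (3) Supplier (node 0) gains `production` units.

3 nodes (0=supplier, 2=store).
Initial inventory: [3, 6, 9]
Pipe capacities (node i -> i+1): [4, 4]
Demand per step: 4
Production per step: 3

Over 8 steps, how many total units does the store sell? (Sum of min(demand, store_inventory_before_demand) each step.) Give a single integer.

Answer: 32

Derivation:
Step 1: sold=4 (running total=4) -> [3 5 9]
Step 2: sold=4 (running total=8) -> [3 4 9]
Step 3: sold=4 (running total=12) -> [3 3 9]
Step 4: sold=4 (running total=16) -> [3 3 8]
Step 5: sold=4 (running total=20) -> [3 3 7]
Step 6: sold=4 (running total=24) -> [3 3 6]
Step 7: sold=4 (running total=28) -> [3 3 5]
Step 8: sold=4 (running total=32) -> [3 3 4]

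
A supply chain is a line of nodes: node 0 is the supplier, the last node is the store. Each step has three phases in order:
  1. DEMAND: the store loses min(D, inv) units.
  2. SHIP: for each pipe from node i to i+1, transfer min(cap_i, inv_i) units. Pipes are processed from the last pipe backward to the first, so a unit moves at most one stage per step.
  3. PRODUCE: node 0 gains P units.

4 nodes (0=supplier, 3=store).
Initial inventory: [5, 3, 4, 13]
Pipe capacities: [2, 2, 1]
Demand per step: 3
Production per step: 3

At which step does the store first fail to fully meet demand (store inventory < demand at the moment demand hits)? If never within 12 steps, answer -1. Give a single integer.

Step 1: demand=3,sold=3 ship[2->3]=1 ship[1->2]=2 ship[0->1]=2 prod=3 -> [6 3 5 11]
Step 2: demand=3,sold=3 ship[2->3]=1 ship[1->2]=2 ship[0->1]=2 prod=3 -> [7 3 6 9]
Step 3: demand=3,sold=3 ship[2->3]=1 ship[1->2]=2 ship[0->1]=2 prod=3 -> [8 3 7 7]
Step 4: demand=3,sold=3 ship[2->3]=1 ship[1->2]=2 ship[0->1]=2 prod=3 -> [9 3 8 5]
Step 5: demand=3,sold=3 ship[2->3]=1 ship[1->2]=2 ship[0->1]=2 prod=3 -> [10 3 9 3]
Step 6: demand=3,sold=3 ship[2->3]=1 ship[1->2]=2 ship[0->1]=2 prod=3 -> [11 3 10 1]
Step 7: demand=3,sold=1 ship[2->3]=1 ship[1->2]=2 ship[0->1]=2 prod=3 -> [12 3 11 1]
Step 8: demand=3,sold=1 ship[2->3]=1 ship[1->2]=2 ship[0->1]=2 prod=3 -> [13 3 12 1]
Step 9: demand=3,sold=1 ship[2->3]=1 ship[1->2]=2 ship[0->1]=2 prod=3 -> [14 3 13 1]
Step 10: demand=3,sold=1 ship[2->3]=1 ship[1->2]=2 ship[0->1]=2 prod=3 -> [15 3 14 1]
Step 11: demand=3,sold=1 ship[2->3]=1 ship[1->2]=2 ship[0->1]=2 prod=3 -> [16 3 15 1]
Step 12: demand=3,sold=1 ship[2->3]=1 ship[1->2]=2 ship[0->1]=2 prod=3 -> [17 3 16 1]
First stockout at step 7

7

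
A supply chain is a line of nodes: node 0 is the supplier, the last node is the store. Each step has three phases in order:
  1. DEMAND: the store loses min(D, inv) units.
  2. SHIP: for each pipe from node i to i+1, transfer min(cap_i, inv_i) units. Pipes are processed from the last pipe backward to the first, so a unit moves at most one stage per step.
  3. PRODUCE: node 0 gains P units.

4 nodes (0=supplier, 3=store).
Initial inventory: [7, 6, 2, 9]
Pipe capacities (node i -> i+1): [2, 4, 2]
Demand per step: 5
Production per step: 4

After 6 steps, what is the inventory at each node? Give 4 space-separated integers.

Step 1: demand=5,sold=5 ship[2->3]=2 ship[1->2]=4 ship[0->1]=2 prod=4 -> inv=[9 4 4 6]
Step 2: demand=5,sold=5 ship[2->3]=2 ship[1->2]=4 ship[0->1]=2 prod=4 -> inv=[11 2 6 3]
Step 3: demand=5,sold=3 ship[2->3]=2 ship[1->2]=2 ship[0->1]=2 prod=4 -> inv=[13 2 6 2]
Step 4: demand=5,sold=2 ship[2->3]=2 ship[1->2]=2 ship[0->1]=2 prod=4 -> inv=[15 2 6 2]
Step 5: demand=5,sold=2 ship[2->3]=2 ship[1->2]=2 ship[0->1]=2 prod=4 -> inv=[17 2 6 2]
Step 6: demand=5,sold=2 ship[2->3]=2 ship[1->2]=2 ship[0->1]=2 prod=4 -> inv=[19 2 6 2]

19 2 6 2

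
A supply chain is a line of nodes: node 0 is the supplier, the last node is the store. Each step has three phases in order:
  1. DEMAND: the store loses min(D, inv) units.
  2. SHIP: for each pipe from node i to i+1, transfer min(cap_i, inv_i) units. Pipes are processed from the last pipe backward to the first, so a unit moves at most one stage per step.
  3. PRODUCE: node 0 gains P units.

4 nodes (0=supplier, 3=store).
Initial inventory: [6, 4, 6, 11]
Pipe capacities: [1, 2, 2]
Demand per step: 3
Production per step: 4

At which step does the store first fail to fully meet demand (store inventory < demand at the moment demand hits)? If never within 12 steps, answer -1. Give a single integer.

Step 1: demand=3,sold=3 ship[2->3]=2 ship[1->2]=2 ship[0->1]=1 prod=4 -> [9 3 6 10]
Step 2: demand=3,sold=3 ship[2->3]=2 ship[1->2]=2 ship[0->1]=1 prod=4 -> [12 2 6 9]
Step 3: demand=3,sold=3 ship[2->3]=2 ship[1->2]=2 ship[0->1]=1 prod=4 -> [15 1 6 8]
Step 4: demand=3,sold=3 ship[2->3]=2 ship[1->2]=1 ship[0->1]=1 prod=4 -> [18 1 5 7]
Step 5: demand=3,sold=3 ship[2->3]=2 ship[1->2]=1 ship[0->1]=1 prod=4 -> [21 1 4 6]
Step 6: demand=3,sold=3 ship[2->3]=2 ship[1->2]=1 ship[0->1]=1 prod=4 -> [24 1 3 5]
Step 7: demand=3,sold=3 ship[2->3]=2 ship[1->2]=1 ship[0->1]=1 prod=4 -> [27 1 2 4]
Step 8: demand=3,sold=3 ship[2->3]=2 ship[1->2]=1 ship[0->1]=1 prod=4 -> [30 1 1 3]
Step 9: demand=3,sold=3 ship[2->3]=1 ship[1->2]=1 ship[0->1]=1 prod=4 -> [33 1 1 1]
Step 10: demand=3,sold=1 ship[2->3]=1 ship[1->2]=1 ship[0->1]=1 prod=4 -> [36 1 1 1]
Step 11: demand=3,sold=1 ship[2->3]=1 ship[1->2]=1 ship[0->1]=1 prod=4 -> [39 1 1 1]
Step 12: demand=3,sold=1 ship[2->3]=1 ship[1->2]=1 ship[0->1]=1 prod=4 -> [42 1 1 1]
First stockout at step 10

10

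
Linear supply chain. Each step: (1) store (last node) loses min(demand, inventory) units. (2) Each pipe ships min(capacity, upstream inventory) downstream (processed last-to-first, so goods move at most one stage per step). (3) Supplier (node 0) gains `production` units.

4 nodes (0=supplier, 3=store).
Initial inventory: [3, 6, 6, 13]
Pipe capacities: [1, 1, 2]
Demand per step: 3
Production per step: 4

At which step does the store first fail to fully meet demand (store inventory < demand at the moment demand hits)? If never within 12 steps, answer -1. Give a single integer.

Step 1: demand=3,sold=3 ship[2->3]=2 ship[1->2]=1 ship[0->1]=1 prod=4 -> [6 6 5 12]
Step 2: demand=3,sold=3 ship[2->3]=2 ship[1->2]=1 ship[0->1]=1 prod=4 -> [9 6 4 11]
Step 3: demand=3,sold=3 ship[2->3]=2 ship[1->2]=1 ship[0->1]=1 prod=4 -> [12 6 3 10]
Step 4: demand=3,sold=3 ship[2->3]=2 ship[1->2]=1 ship[0->1]=1 prod=4 -> [15 6 2 9]
Step 5: demand=3,sold=3 ship[2->3]=2 ship[1->2]=1 ship[0->1]=1 prod=4 -> [18 6 1 8]
Step 6: demand=3,sold=3 ship[2->3]=1 ship[1->2]=1 ship[0->1]=1 prod=4 -> [21 6 1 6]
Step 7: demand=3,sold=3 ship[2->3]=1 ship[1->2]=1 ship[0->1]=1 prod=4 -> [24 6 1 4]
Step 8: demand=3,sold=3 ship[2->3]=1 ship[1->2]=1 ship[0->1]=1 prod=4 -> [27 6 1 2]
Step 9: demand=3,sold=2 ship[2->3]=1 ship[1->2]=1 ship[0->1]=1 prod=4 -> [30 6 1 1]
Step 10: demand=3,sold=1 ship[2->3]=1 ship[1->2]=1 ship[0->1]=1 prod=4 -> [33 6 1 1]
Step 11: demand=3,sold=1 ship[2->3]=1 ship[1->2]=1 ship[0->1]=1 prod=4 -> [36 6 1 1]
Step 12: demand=3,sold=1 ship[2->3]=1 ship[1->2]=1 ship[0->1]=1 prod=4 -> [39 6 1 1]
First stockout at step 9

9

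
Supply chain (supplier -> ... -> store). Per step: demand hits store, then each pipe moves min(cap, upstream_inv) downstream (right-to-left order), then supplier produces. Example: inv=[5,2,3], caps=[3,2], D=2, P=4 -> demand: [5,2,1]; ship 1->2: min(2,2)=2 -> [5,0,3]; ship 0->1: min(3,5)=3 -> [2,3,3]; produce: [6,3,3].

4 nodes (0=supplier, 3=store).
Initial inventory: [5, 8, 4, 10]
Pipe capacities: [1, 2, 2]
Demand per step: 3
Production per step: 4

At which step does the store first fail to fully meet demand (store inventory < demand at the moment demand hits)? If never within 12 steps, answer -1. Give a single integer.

Step 1: demand=3,sold=3 ship[2->3]=2 ship[1->2]=2 ship[0->1]=1 prod=4 -> [8 7 4 9]
Step 2: demand=3,sold=3 ship[2->3]=2 ship[1->2]=2 ship[0->1]=1 prod=4 -> [11 6 4 8]
Step 3: demand=3,sold=3 ship[2->3]=2 ship[1->2]=2 ship[0->1]=1 prod=4 -> [14 5 4 7]
Step 4: demand=3,sold=3 ship[2->3]=2 ship[1->2]=2 ship[0->1]=1 prod=4 -> [17 4 4 6]
Step 5: demand=3,sold=3 ship[2->3]=2 ship[1->2]=2 ship[0->1]=1 prod=4 -> [20 3 4 5]
Step 6: demand=3,sold=3 ship[2->3]=2 ship[1->2]=2 ship[0->1]=1 prod=4 -> [23 2 4 4]
Step 7: demand=3,sold=3 ship[2->3]=2 ship[1->2]=2 ship[0->1]=1 prod=4 -> [26 1 4 3]
Step 8: demand=3,sold=3 ship[2->3]=2 ship[1->2]=1 ship[0->1]=1 prod=4 -> [29 1 3 2]
Step 9: demand=3,sold=2 ship[2->3]=2 ship[1->2]=1 ship[0->1]=1 prod=4 -> [32 1 2 2]
Step 10: demand=3,sold=2 ship[2->3]=2 ship[1->2]=1 ship[0->1]=1 prod=4 -> [35 1 1 2]
Step 11: demand=3,sold=2 ship[2->3]=1 ship[1->2]=1 ship[0->1]=1 prod=4 -> [38 1 1 1]
Step 12: demand=3,sold=1 ship[2->3]=1 ship[1->2]=1 ship[0->1]=1 prod=4 -> [41 1 1 1]
First stockout at step 9

9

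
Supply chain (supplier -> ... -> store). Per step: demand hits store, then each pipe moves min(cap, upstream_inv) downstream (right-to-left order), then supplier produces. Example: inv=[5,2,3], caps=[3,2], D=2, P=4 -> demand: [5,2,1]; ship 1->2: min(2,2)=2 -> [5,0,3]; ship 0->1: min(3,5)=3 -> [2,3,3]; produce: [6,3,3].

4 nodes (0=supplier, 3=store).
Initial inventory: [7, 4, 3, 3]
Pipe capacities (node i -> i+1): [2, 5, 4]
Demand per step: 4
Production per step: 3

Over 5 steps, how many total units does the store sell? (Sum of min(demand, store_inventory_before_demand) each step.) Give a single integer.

Answer: 14

Derivation:
Step 1: sold=3 (running total=3) -> [8 2 4 3]
Step 2: sold=3 (running total=6) -> [9 2 2 4]
Step 3: sold=4 (running total=10) -> [10 2 2 2]
Step 4: sold=2 (running total=12) -> [11 2 2 2]
Step 5: sold=2 (running total=14) -> [12 2 2 2]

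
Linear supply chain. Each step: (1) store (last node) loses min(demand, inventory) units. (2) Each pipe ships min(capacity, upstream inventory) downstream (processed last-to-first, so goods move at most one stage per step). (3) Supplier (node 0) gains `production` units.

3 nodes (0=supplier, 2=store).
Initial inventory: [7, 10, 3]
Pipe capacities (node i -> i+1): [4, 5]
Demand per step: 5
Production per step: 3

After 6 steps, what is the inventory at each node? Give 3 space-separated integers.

Step 1: demand=5,sold=3 ship[1->2]=5 ship[0->1]=4 prod=3 -> inv=[6 9 5]
Step 2: demand=5,sold=5 ship[1->2]=5 ship[0->1]=4 prod=3 -> inv=[5 8 5]
Step 3: demand=5,sold=5 ship[1->2]=5 ship[0->1]=4 prod=3 -> inv=[4 7 5]
Step 4: demand=5,sold=5 ship[1->2]=5 ship[0->1]=4 prod=3 -> inv=[3 6 5]
Step 5: demand=5,sold=5 ship[1->2]=5 ship[0->1]=3 prod=3 -> inv=[3 4 5]
Step 6: demand=5,sold=5 ship[1->2]=4 ship[0->1]=3 prod=3 -> inv=[3 3 4]

3 3 4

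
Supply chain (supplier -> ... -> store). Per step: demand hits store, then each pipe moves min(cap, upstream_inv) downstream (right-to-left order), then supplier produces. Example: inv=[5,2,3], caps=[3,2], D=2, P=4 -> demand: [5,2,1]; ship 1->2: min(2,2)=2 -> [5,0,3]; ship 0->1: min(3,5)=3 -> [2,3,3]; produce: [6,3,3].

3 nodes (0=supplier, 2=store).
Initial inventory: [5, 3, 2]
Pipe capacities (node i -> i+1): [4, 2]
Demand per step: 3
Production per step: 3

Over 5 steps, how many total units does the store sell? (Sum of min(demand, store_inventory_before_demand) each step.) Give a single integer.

Answer: 10

Derivation:
Step 1: sold=2 (running total=2) -> [4 5 2]
Step 2: sold=2 (running total=4) -> [3 7 2]
Step 3: sold=2 (running total=6) -> [3 8 2]
Step 4: sold=2 (running total=8) -> [3 9 2]
Step 5: sold=2 (running total=10) -> [3 10 2]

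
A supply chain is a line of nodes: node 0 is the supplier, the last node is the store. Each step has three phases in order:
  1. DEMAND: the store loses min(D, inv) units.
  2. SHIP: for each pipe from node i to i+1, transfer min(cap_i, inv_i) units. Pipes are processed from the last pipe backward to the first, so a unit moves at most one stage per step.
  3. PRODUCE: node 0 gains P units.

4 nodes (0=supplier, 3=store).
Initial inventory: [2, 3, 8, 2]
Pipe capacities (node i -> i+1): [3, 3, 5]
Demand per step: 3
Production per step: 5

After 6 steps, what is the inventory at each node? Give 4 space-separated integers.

Step 1: demand=3,sold=2 ship[2->3]=5 ship[1->2]=3 ship[0->1]=2 prod=5 -> inv=[5 2 6 5]
Step 2: demand=3,sold=3 ship[2->3]=5 ship[1->2]=2 ship[0->1]=3 prod=5 -> inv=[7 3 3 7]
Step 3: demand=3,sold=3 ship[2->3]=3 ship[1->2]=3 ship[0->1]=3 prod=5 -> inv=[9 3 3 7]
Step 4: demand=3,sold=3 ship[2->3]=3 ship[1->2]=3 ship[0->1]=3 prod=5 -> inv=[11 3 3 7]
Step 5: demand=3,sold=3 ship[2->3]=3 ship[1->2]=3 ship[0->1]=3 prod=5 -> inv=[13 3 3 7]
Step 6: demand=3,sold=3 ship[2->3]=3 ship[1->2]=3 ship[0->1]=3 prod=5 -> inv=[15 3 3 7]

15 3 3 7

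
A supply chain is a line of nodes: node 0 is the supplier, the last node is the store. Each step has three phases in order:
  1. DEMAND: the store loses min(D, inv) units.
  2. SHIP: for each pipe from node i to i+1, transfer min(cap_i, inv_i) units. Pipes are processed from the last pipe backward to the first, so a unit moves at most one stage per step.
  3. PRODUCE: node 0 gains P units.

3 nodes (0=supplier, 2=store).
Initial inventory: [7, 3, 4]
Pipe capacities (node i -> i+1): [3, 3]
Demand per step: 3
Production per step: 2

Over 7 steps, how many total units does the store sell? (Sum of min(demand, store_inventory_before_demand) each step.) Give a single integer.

Step 1: sold=3 (running total=3) -> [6 3 4]
Step 2: sold=3 (running total=6) -> [5 3 4]
Step 3: sold=3 (running total=9) -> [4 3 4]
Step 4: sold=3 (running total=12) -> [3 3 4]
Step 5: sold=3 (running total=15) -> [2 3 4]
Step 6: sold=3 (running total=18) -> [2 2 4]
Step 7: sold=3 (running total=21) -> [2 2 3]

Answer: 21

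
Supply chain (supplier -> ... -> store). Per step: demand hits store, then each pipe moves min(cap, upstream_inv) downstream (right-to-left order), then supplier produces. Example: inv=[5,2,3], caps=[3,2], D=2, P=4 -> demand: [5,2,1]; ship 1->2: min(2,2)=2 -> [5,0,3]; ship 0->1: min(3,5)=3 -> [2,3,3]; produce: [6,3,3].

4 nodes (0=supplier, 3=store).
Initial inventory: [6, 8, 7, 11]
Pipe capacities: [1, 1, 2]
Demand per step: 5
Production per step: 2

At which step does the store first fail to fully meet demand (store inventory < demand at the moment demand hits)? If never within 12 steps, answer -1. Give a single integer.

Step 1: demand=5,sold=5 ship[2->3]=2 ship[1->2]=1 ship[0->1]=1 prod=2 -> [7 8 6 8]
Step 2: demand=5,sold=5 ship[2->3]=2 ship[1->2]=1 ship[0->1]=1 prod=2 -> [8 8 5 5]
Step 3: demand=5,sold=5 ship[2->3]=2 ship[1->2]=1 ship[0->1]=1 prod=2 -> [9 8 4 2]
Step 4: demand=5,sold=2 ship[2->3]=2 ship[1->2]=1 ship[0->1]=1 prod=2 -> [10 8 3 2]
Step 5: demand=5,sold=2 ship[2->3]=2 ship[1->2]=1 ship[0->1]=1 prod=2 -> [11 8 2 2]
Step 6: demand=5,sold=2 ship[2->3]=2 ship[1->2]=1 ship[0->1]=1 prod=2 -> [12 8 1 2]
Step 7: demand=5,sold=2 ship[2->3]=1 ship[1->2]=1 ship[0->1]=1 prod=2 -> [13 8 1 1]
Step 8: demand=5,sold=1 ship[2->3]=1 ship[1->2]=1 ship[0->1]=1 prod=2 -> [14 8 1 1]
Step 9: demand=5,sold=1 ship[2->3]=1 ship[1->2]=1 ship[0->1]=1 prod=2 -> [15 8 1 1]
Step 10: demand=5,sold=1 ship[2->3]=1 ship[1->2]=1 ship[0->1]=1 prod=2 -> [16 8 1 1]
Step 11: demand=5,sold=1 ship[2->3]=1 ship[1->2]=1 ship[0->1]=1 prod=2 -> [17 8 1 1]
Step 12: demand=5,sold=1 ship[2->3]=1 ship[1->2]=1 ship[0->1]=1 prod=2 -> [18 8 1 1]
First stockout at step 4

4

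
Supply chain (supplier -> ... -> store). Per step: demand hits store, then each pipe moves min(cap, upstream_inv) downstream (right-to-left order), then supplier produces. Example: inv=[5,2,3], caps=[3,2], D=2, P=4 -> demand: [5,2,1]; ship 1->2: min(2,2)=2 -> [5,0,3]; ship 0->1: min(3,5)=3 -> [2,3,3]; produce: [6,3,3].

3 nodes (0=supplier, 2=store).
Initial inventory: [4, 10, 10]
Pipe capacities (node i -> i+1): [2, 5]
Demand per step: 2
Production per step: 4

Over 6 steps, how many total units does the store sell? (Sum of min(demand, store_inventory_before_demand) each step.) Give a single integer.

Answer: 12

Derivation:
Step 1: sold=2 (running total=2) -> [6 7 13]
Step 2: sold=2 (running total=4) -> [8 4 16]
Step 3: sold=2 (running total=6) -> [10 2 18]
Step 4: sold=2 (running total=8) -> [12 2 18]
Step 5: sold=2 (running total=10) -> [14 2 18]
Step 6: sold=2 (running total=12) -> [16 2 18]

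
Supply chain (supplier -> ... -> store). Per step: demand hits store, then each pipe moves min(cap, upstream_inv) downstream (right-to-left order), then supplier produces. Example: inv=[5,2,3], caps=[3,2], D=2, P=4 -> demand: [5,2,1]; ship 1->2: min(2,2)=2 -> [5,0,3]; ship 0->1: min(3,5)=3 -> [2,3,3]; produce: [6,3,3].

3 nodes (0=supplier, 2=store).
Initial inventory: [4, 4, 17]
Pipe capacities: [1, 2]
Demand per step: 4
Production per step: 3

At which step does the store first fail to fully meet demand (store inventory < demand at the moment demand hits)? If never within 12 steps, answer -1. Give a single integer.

Step 1: demand=4,sold=4 ship[1->2]=2 ship[0->1]=1 prod=3 -> [6 3 15]
Step 2: demand=4,sold=4 ship[1->2]=2 ship[0->1]=1 prod=3 -> [8 2 13]
Step 3: demand=4,sold=4 ship[1->2]=2 ship[0->1]=1 prod=3 -> [10 1 11]
Step 4: demand=4,sold=4 ship[1->2]=1 ship[0->1]=1 prod=3 -> [12 1 8]
Step 5: demand=4,sold=4 ship[1->2]=1 ship[0->1]=1 prod=3 -> [14 1 5]
Step 6: demand=4,sold=4 ship[1->2]=1 ship[0->1]=1 prod=3 -> [16 1 2]
Step 7: demand=4,sold=2 ship[1->2]=1 ship[0->1]=1 prod=3 -> [18 1 1]
Step 8: demand=4,sold=1 ship[1->2]=1 ship[0->1]=1 prod=3 -> [20 1 1]
Step 9: demand=4,sold=1 ship[1->2]=1 ship[0->1]=1 prod=3 -> [22 1 1]
Step 10: demand=4,sold=1 ship[1->2]=1 ship[0->1]=1 prod=3 -> [24 1 1]
Step 11: demand=4,sold=1 ship[1->2]=1 ship[0->1]=1 prod=3 -> [26 1 1]
Step 12: demand=4,sold=1 ship[1->2]=1 ship[0->1]=1 prod=3 -> [28 1 1]
First stockout at step 7

7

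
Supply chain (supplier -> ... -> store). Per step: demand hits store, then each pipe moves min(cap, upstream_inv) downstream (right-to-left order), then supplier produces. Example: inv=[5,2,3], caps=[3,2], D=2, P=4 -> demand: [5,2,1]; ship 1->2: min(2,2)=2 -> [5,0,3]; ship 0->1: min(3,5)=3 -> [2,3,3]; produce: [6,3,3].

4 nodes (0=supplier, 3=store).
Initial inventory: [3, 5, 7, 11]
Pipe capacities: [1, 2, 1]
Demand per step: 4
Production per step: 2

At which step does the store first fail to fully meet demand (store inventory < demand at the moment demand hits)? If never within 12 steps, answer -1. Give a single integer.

Step 1: demand=4,sold=4 ship[2->3]=1 ship[1->2]=2 ship[0->1]=1 prod=2 -> [4 4 8 8]
Step 2: demand=4,sold=4 ship[2->3]=1 ship[1->2]=2 ship[0->1]=1 prod=2 -> [5 3 9 5]
Step 3: demand=4,sold=4 ship[2->3]=1 ship[1->2]=2 ship[0->1]=1 prod=2 -> [6 2 10 2]
Step 4: demand=4,sold=2 ship[2->3]=1 ship[1->2]=2 ship[0->1]=1 prod=2 -> [7 1 11 1]
Step 5: demand=4,sold=1 ship[2->3]=1 ship[1->2]=1 ship[0->1]=1 prod=2 -> [8 1 11 1]
Step 6: demand=4,sold=1 ship[2->3]=1 ship[1->2]=1 ship[0->1]=1 prod=2 -> [9 1 11 1]
Step 7: demand=4,sold=1 ship[2->3]=1 ship[1->2]=1 ship[0->1]=1 prod=2 -> [10 1 11 1]
Step 8: demand=4,sold=1 ship[2->3]=1 ship[1->2]=1 ship[0->1]=1 prod=2 -> [11 1 11 1]
Step 9: demand=4,sold=1 ship[2->3]=1 ship[1->2]=1 ship[0->1]=1 prod=2 -> [12 1 11 1]
Step 10: demand=4,sold=1 ship[2->3]=1 ship[1->2]=1 ship[0->1]=1 prod=2 -> [13 1 11 1]
Step 11: demand=4,sold=1 ship[2->3]=1 ship[1->2]=1 ship[0->1]=1 prod=2 -> [14 1 11 1]
Step 12: demand=4,sold=1 ship[2->3]=1 ship[1->2]=1 ship[0->1]=1 prod=2 -> [15 1 11 1]
First stockout at step 4

4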